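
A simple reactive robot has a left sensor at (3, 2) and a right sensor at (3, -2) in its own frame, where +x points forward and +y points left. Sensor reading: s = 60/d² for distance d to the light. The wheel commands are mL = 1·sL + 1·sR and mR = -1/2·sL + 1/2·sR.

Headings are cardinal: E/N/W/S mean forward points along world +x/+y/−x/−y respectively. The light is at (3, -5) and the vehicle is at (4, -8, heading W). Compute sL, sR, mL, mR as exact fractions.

left sensor world pos  = (1, -10); dL² = 29
right sensor world pos = (1, -6); dR² = 5
sL = 60/29 = 60/29
sR = 60/5 = 12
mL = 1·sL + 1·sR = 408/29
mR = -1/2·sL + 1/2·sR = 144/29

60/29 12 408/29 144/29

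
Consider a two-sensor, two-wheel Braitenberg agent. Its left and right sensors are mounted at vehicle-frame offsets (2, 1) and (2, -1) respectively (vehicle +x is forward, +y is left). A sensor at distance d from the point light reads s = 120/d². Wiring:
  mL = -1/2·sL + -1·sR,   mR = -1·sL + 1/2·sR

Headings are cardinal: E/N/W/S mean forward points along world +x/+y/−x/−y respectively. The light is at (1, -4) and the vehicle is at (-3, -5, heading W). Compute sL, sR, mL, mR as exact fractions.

3 10/3 -29/6 -4/3

left sensor world pos  = (-5, -6); dL² = 40
right sensor world pos = (-5, -4); dR² = 36
sL = 120/40 = 3
sR = 120/36 = 10/3
mL = -1/2·sL + -1·sR = -29/6
mR = -1·sL + 1/2·sR = -4/3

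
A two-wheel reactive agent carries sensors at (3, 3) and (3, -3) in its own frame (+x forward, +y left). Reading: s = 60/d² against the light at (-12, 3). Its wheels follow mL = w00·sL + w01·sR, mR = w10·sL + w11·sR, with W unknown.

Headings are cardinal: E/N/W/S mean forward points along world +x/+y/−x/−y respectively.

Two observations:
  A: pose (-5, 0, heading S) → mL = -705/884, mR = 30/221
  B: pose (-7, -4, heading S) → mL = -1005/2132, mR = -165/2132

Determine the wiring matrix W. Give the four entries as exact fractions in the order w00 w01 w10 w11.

-1/2 -1/2 -1 1/2

obs A: pose=(-5,0,S) → sL=15/34, sR=15/13, mL=-705/884, mR=30/221
obs B: pose=(-7,-4,S) → sL=15/41, sR=15/26, mL=-1005/2132, mR=-165/2132
sensor matrix S = [[15/34, 15/13], [15/41, 15/26]]; det S = -6075/36244
solve [mL_A; mL_B] = S·[w00; w01] and [mR_A; mR_B] = S·[w10; w11]:
  w00 = -1/2, w01 = -1/2, w10 = -1, w11 = 1/2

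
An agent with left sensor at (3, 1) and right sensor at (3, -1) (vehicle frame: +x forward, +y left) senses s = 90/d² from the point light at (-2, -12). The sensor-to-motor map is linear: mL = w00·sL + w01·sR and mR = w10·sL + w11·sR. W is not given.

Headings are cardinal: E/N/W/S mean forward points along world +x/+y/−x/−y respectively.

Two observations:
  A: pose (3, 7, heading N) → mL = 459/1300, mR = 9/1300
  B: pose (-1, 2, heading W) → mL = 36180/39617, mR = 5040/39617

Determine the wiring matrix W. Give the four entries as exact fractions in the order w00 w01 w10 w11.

obs A: pose=(3,7,N) → sL=9/50, sR=9/52, mL=459/1300, mR=9/1300
obs B: pose=(-1,2,W) → sL=90/173, sR=90/229, mL=36180/39617, mR=5040/39617
sensor matrix S = [[9/50, 9/52], [90/173, 90/229]]; det S = -99387/5150210
solve [mL_A; mL_B] = S·[w00; w01] and [mR_A; mR_B] = S·[w10; w11]:
  w00 = 1, w01 = 1, w10 = 1, w11 = -1

1 1 1 -1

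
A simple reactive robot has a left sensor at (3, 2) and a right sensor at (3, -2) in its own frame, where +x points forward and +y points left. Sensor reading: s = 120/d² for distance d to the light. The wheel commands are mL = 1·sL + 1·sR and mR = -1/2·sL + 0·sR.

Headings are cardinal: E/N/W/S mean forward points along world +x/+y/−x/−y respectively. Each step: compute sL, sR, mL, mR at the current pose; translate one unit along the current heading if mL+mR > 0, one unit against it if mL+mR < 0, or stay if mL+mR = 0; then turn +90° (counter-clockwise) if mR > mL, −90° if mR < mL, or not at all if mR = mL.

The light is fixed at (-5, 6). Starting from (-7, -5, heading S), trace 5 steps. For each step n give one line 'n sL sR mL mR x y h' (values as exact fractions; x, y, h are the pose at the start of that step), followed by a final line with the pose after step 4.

0 30/49 30/53 3060/2597 -15/49 -7 -5 S
1 120/221 24/25 8304/5525 -60/221 -7 -6 W
2 60/53 60/41 5640/2173 -30/53 -8 -6 N
3 40/27 120/169 10000/4563 -20/27 -8 -5 E
4 30/49 30/53 3060/2597 -15/49 -7 -5 S
final -7 -6 W

n=0: pose=(-7,-5,S); sL=30/49, sR=30/53; mL=3060/2597, mR=-15/49; mL+mR=2265/2597 → advance +1; mR−mL=-3855/2597 → turn -1·90°
n=1: pose=(-7,-6,W); sL=120/221, sR=24/25; mL=8304/5525, mR=-60/221; mL+mR=6804/5525 → advance +1; mR−mL=-9804/5525 → turn -1·90°
n=2: pose=(-8,-6,N); sL=60/53, sR=60/41; mL=5640/2173, mR=-30/53; mL+mR=4410/2173 → advance +1; mR−mL=-6870/2173 → turn -1·90°
n=3: pose=(-8,-5,E); sL=40/27, sR=120/169; mL=10000/4563, mR=-20/27; mL+mR=6620/4563 → advance +1; mR−mL=-4460/1521 → turn -1·90°
n=4: pose=(-7,-5,S); sL=30/49, sR=30/53; mL=3060/2597, mR=-15/49; mL+mR=2265/2597 → advance +1; mR−mL=-3855/2597 → turn -1·90°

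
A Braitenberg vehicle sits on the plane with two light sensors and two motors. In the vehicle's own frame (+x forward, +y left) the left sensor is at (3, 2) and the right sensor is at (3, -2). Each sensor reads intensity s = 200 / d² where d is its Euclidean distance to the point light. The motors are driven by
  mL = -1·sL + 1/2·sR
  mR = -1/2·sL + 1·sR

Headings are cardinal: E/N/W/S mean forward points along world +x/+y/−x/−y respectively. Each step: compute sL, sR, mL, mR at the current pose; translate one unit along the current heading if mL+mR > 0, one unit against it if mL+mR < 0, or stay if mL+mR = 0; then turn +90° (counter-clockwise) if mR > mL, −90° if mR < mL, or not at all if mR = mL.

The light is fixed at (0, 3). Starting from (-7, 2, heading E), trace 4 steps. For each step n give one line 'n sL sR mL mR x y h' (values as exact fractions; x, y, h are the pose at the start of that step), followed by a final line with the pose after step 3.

0 200/17 8 -132/17 36/17 -7 2 E
1 25/13 5 15/26 105/26 -8 2 N
2 8/5 8/5 -4/5 4/5 -8 3 W
3 40/9 200/109 -3460/981 -380/981 -8 3 S
final -8 4 E

n=0: pose=(-7,2,E); sL=200/17, sR=8; mL=-132/17, mR=36/17; mL+mR=-96/17 → advance -1; mR−mL=168/17 → turn +1·90°
n=1: pose=(-8,2,N); sL=25/13, sR=5; mL=15/26, mR=105/26; mL+mR=60/13 → advance +1; mR−mL=45/13 → turn +1·90°
n=2: pose=(-8,3,W); sL=8/5, sR=8/5; mL=-4/5, mR=4/5; mL+mR=0 → advance +0; mR−mL=8/5 → turn +1·90°
n=3: pose=(-8,3,S); sL=40/9, sR=200/109; mL=-3460/981, mR=-380/981; mL+mR=-1280/327 → advance -1; mR−mL=3080/981 → turn +1·90°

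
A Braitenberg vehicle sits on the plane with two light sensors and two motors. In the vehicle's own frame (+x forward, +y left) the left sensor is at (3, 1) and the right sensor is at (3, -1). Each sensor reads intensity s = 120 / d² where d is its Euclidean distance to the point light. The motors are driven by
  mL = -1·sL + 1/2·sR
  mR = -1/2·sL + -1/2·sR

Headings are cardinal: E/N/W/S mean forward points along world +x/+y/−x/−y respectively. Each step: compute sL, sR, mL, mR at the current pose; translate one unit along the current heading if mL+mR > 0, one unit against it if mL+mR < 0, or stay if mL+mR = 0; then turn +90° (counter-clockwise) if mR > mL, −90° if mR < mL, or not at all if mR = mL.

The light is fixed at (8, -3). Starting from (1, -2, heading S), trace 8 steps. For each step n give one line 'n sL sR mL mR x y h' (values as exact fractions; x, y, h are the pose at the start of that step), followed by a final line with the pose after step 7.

n=0: pose=(1,-2,S); sL=3, sR=30/17; mL=-36/17, mR=-81/34; mL+mR=-9/2 → advance -1; mR−mL=-9/34 → turn -1·90°
n=1: pose=(1,-1,W); sL=120/101, sR=120/109; mL=-7020/11009, mR=-12600/11009; mL+mR=-180/101 → advance -1; mR−mL=-5580/11009 → turn -1·90°
n=2: pose=(2,-1,N); sL=60/37, sR=12/5; mL=-78/185, mR=-372/185; mL+mR=-90/37 → advance -1; mR−mL=-294/185 → turn -1·90°
n=3: pose=(2,-2,E); sL=120/13, sR=40/3; mL=-100/39, mR=-440/39; mL+mR=-180/13 → advance -1; mR−mL=-340/39 → turn -1·90°
n=4: pose=(1,-2,S); sL=3, sR=30/17; mL=-36/17, mR=-81/34; mL+mR=-9/2 → advance -1; mR−mL=-9/34 → turn -1·90°
n=5: pose=(1,-1,W); sL=120/101, sR=120/109; mL=-7020/11009, mR=-12600/11009; mL+mR=-180/101 → advance -1; mR−mL=-5580/11009 → turn -1·90°
n=6: pose=(2,-1,N); sL=60/37, sR=12/5; mL=-78/185, mR=-372/185; mL+mR=-90/37 → advance -1; mR−mL=-294/185 → turn -1·90°
n=7: pose=(2,-2,E); sL=120/13, sR=40/3; mL=-100/39, mR=-440/39; mL+mR=-180/13 → advance -1; mR−mL=-340/39 → turn -1·90°

0 3 30/17 -36/17 -81/34 1 -2 S
1 120/101 120/109 -7020/11009 -12600/11009 1 -1 W
2 60/37 12/5 -78/185 -372/185 2 -1 N
3 120/13 40/3 -100/39 -440/39 2 -2 E
4 3 30/17 -36/17 -81/34 1 -2 S
5 120/101 120/109 -7020/11009 -12600/11009 1 -1 W
6 60/37 12/5 -78/185 -372/185 2 -1 N
7 120/13 40/3 -100/39 -440/39 2 -2 E
final 1 -2 S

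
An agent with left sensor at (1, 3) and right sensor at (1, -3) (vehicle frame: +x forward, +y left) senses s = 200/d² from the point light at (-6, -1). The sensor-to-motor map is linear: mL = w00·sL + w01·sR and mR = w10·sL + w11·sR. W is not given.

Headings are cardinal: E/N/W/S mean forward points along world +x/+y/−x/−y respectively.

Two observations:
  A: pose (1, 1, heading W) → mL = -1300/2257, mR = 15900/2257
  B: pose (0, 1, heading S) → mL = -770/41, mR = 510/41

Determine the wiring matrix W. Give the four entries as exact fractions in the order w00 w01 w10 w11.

1/2 -1 1 1/2

obs A: pose=(1,1,W) → sL=200/37, sR=200/61, mL=-1300/2257, mR=15900/2257
obs B: pose=(0,1,S) → sL=100/41, sR=20, mL=-770/41, mR=510/41
sensor matrix S = [[200/37, 200/61], [100/41, 20]]; det S = 9264000/92537
solve [mL_A; mL_B] = S·[w00; w01] and [mR_A; mR_B] = S·[w10; w11]:
  w00 = 1/2, w01 = -1, w10 = 1, w11 = 1/2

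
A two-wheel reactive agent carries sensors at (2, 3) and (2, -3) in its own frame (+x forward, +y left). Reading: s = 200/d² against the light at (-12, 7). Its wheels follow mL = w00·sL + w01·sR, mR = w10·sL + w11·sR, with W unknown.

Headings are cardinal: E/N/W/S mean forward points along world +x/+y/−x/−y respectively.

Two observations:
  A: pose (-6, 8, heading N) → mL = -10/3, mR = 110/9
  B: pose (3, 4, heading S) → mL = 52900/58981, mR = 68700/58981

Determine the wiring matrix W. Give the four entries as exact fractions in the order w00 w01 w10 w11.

-1/2 1 1 1/2

obs A: pose=(-6,8,N) → sL=100/9, sR=20/9, mL=-10/3, mR=110/9
obs B: pose=(3,4,S) → sL=200/349, sR=200/169, mL=52900/58981, mR=68700/58981
sensor matrix S = [[100/9, 20/9], [200/349, 200/169]]; det S = 6304000/530829
solve [mL_A; mL_B] = S·[w00; w01] and [mR_A; mR_B] = S·[w10; w11]:
  w00 = -1/2, w01 = 1, w10 = 1, w11 = 1/2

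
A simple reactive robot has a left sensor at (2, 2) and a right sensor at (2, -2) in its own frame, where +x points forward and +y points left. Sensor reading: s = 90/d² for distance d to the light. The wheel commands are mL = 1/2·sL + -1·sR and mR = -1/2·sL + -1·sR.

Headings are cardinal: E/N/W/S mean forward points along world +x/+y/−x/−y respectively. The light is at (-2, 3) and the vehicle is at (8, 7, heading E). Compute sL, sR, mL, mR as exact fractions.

left sensor world pos  = (10, 9); dL² = 180
right sensor world pos = (10, 5); dR² = 148
sL = 90/180 = 1/2
sR = 90/148 = 45/74
mL = 1/2·sL + -1·sR = -53/148
mR = -1/2·sL + -1·sR = -127/148

1/2 45/74 -53/148 -127/148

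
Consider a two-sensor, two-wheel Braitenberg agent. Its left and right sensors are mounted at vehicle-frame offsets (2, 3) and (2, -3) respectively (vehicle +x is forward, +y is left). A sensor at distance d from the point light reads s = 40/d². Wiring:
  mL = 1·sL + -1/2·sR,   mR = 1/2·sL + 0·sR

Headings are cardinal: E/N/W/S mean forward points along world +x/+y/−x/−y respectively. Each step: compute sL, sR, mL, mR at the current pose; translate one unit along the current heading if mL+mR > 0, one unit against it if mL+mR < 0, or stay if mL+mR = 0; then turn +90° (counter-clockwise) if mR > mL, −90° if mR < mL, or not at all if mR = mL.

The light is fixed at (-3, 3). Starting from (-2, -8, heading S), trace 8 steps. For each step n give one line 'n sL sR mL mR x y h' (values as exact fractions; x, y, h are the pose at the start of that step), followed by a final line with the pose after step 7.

n=0: pose=(-2,-8,S); sL=8/37, sR=40/173; mL=644/6401, mR=4/37; mL+mR=1336/6401 → advance +1; mR−mL=48/6401 → turn +1·90°
n=1: pose=(-2,-9,E); sL=4/9, sR=20/117; mL=14/39, mR=2/9; mL+mR=68/117 → advance +1; mR−mL=-16/117 → turn -1·90°
n=2: pose=(-1,-9,S); sL=40/221, sR=40/197; mL=3460/43537, mR=20/221; mL+mR=7400/43537 → advance +1; mR−mL=480/43537 → turn +1·90°
n=3: pose=(-1,-10,E); sL=10/29, sR=5/34; mL=535/1972, mR=5/29; mL+mR=875/1972 → advance +1; mR−mL=-195/1972 → turn -1·90°
n=4: pose=(0,-10,S); sL=40/261, sR=8/45; mL=28/435, mR=20/261; mL+mR=184/1305 → advance +1; mR−mL=16/1305 → turn +1·90°
n=5: pose=(0,-11,E); sL=20/73, sR=20/157; mL=2410/11461, mR=10/73; mL+mR=3980/11461 → advance +1; mR−mL=-840/11461 → turn -1·90°
n=6: pose=(1,-11,S); sL=8/61, sR=40/257; mL=836/15677, mR=4/61; mL+mR=1864/15677 → advance +1; mR−mL=192/15677 → turn +1·90°
n=7: pose=(1,-12,E); sL=2/9, sR=1/9; mL=1/6, mR=1/9; mL+mR=5/18 → advance +1; mR−mL=-1/18 → turn -1·90°

0 8/37 40/173 644/6401 4/37 -2 -8 S
1 4/9 20/117 14/39 2/9 -2 -9 E
2 40/221 40/197 3460/43537 20/221 -1 -9 S
3 10/29 5/34 535/1972 5/29 -1 -10 E
4 40/261 8/45 28/435 20/261 0 -10 S
5 20/73 20/157 2410/11461 10/73 0 -11 E
6 8/61 40/257 836/15677 4/61 1 -11 S
7 2/9 1/9 1/6 1/9 1 -12 E
final 2 -12 S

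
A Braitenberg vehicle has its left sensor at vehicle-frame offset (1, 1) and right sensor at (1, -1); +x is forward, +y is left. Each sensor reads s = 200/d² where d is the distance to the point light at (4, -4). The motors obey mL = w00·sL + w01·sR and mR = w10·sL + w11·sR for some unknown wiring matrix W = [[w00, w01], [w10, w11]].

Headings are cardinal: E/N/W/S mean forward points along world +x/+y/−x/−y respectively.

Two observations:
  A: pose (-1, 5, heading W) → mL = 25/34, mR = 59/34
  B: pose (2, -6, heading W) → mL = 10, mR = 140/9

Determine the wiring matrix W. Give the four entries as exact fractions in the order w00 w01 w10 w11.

obs A: pose=(-1,5,W) → sL=2, sR=25/17, mL=25/34, mR=59/34
obs B: pose=(2,-6,W) → sL=100/9, sR=20, mL=10, mR=140/9
sensor matrix S = [[2, 25/17], [100/9, 20]]; det S = 3620/153
solve [mL_A; mL_B] = S·[w00; w01] and [mR_A; mR_B] = S·[w10; w11]:
  w00 = 0, w01 = 1/2, w10 = 1/2, w11 = 1/2

0 1/2 1/2 1/2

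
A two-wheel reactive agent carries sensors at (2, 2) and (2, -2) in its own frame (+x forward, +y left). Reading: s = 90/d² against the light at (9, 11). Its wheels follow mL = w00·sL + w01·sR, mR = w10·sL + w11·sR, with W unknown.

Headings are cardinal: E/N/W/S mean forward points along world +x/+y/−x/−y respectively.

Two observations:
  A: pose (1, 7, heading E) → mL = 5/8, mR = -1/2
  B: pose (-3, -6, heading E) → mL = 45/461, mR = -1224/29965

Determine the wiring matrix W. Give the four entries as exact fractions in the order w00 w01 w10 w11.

obs A: pose=(1,7,E) → sL=9/4, sR=5/4, mL=5/8, mR=-1/2
obs B: pose=(-3,-6,E) → sL=18/65, sR=90/461, mL=45/461, mR=-1224/29965
sensor matrix S = [[9/4, 5/4], [18/65, 90/461]]; det S = 558/5993
solve [mL_A; mL_B] = S·[w00; w01] and [mR_A; mR_B] = S·[w10; w11]:
  w00 = 0, w01 = 1/2, w10 = -1/2, w11 = 1/2

0 1/2 -1/2 1/2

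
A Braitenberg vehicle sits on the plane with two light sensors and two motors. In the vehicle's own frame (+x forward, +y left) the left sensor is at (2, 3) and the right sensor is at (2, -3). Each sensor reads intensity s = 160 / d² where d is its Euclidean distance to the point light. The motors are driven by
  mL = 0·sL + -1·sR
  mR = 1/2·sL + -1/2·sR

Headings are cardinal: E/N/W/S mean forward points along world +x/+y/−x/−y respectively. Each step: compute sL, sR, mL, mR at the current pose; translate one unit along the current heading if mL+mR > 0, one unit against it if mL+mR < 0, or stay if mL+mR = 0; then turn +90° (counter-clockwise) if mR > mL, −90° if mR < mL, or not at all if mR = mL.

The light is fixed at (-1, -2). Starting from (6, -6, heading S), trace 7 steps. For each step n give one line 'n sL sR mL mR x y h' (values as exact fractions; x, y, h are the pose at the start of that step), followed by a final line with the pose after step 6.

n=0: pose=(6,-6,S); sL=20/17, sR=40/13; mL=-40/13, mR=-210/221; mL+mR=-890/221 → advance -1; mR−mL=470/221 → turn +1·90°
n=1: pose=(6,-5,E); sL=160/81, sR=160/117; mL=-160/117, mR=320/1053; mL+mR=-1120/1053 → advance -1; mR−mL=1760/1053 → turn +1·90°
n=2: pose=(5,-5,N); sL=16, sR=80/41; mL=-80/41, mR=288/41; mL+mR=208/41 → advance +1; mR−mL=368/41 → turn +1·90°
n=3: pose=(5,-4,W); sL=160/41, sR=160/17; mL=-160/17, mR=-1920/697; mL+mR=-8480/697 → advance -1; mR−mL=4640/697 → turn +1·90°
n=4: pose=(6,-4,S); sL=40/29, sR=5; mL=-5, mR=-105/58; mL+mR=-395/58 → advance -1; mR−mL=185/58 → turn +1·90°
n=5: pose=(6,-3,E); sL=32/17, sR=160/97; mL=-160/97, mR=192/1649; mL+mR=-2528/1649 → advance -1; mR−mL=2912/1649 → turn +1·90°
n=6: pose=(5,-3,N); sL=16, sR=80/41; mL=-80/41, mR=288/41; mL+mR=208/41 → advance +1; mR−mL=368/41 → turn +1·90°

0 20/17 40/13 -40/13 -210/221 6 -6 S
1 160/81 160/117 -160/117 320/1053 6 -5 E
2 16 80/41 -80/41 288/41 5 -5 N
3 160/41 160/17 -160/17 -1920/697 5 -4 W
4 40/29 5 -5 -105/58 6 -4 S
5 32/17 160/97 -160/97 192/1649 6 -3 E
6 16 80/41 -80/41 288/41 5 -3 N
final 5 -2 W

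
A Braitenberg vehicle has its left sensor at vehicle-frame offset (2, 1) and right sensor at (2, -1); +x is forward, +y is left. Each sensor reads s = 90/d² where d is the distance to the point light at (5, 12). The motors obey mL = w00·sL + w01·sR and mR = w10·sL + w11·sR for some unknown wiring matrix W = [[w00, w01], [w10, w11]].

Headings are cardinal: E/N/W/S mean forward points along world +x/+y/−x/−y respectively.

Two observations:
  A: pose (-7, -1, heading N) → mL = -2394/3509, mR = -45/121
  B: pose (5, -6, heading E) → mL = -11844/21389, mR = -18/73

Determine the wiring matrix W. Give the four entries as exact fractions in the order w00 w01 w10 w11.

obs A: pose=(-7,-1,N) → sL=9/29, sR=45/121, mL=-2394/3509, mR=-45/121
obs B: pose=(5,-6,E) → sL=90/293, sR=18/73, mL=-11844/21389, mR=-18/73
sensor matrix S = [[9/29, 45/121], [90/293, 18/73]]; det S = -2830464/75054001
solve [mL_A; mL_B] = S·[w00; w01] and [mR_A; mR_B] = S·[w10; w11]:
  w00 = -1, w01 = -1, w10 = 0, w11 = -1

-1 -1 0 -1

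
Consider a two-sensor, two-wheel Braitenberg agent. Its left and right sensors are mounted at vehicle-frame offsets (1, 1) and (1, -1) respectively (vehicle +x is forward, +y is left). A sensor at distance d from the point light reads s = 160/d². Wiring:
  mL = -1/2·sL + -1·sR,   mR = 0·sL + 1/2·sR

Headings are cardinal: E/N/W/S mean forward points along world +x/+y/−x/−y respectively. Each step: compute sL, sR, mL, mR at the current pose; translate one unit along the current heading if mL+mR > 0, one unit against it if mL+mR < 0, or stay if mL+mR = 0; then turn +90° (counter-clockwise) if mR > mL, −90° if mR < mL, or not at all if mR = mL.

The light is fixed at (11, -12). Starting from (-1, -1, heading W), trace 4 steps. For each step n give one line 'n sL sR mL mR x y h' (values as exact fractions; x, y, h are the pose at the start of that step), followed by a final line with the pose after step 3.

n=0: pose=(-1,-1,W); sL=160/269, sR=160/313; mL=-68080/84197, mR=80/313; mL+mR=-46560/84197 → advance -1; mR−mL=89600/84197 → turn +1·90°
n=1: pose=(0,-1,S); sL=4/5, sR=40/61; mL=-322/305, mR=20/61; mL+mR=-222/305 → advance -1; mR−mL=422/305 → turn +1·90°
n=2: pose=(0,0,E); sL=160/269, sR=160/221; mL=-60720/59449, mR=80/221; mL+mR=-39200/59449 → advance -1; mR−mL=82240/59449 → turn +1·90°
n=3: pose=(-1,0,N); sL=80/169, sR=16/29; mL=-3864/4901, mR=8/29; mL+mR=-2512/4901 → advance -1; mR−mL=5216/4901 → turn +1·90°

0 160/269 160/313 -68080/84197 80/313 -1 -1 W
1 4/5 40/61 -322/305 20/61 0 -1 S
2 160/269 160/221 -60720/59449 80/221 0 0 E
3 80/169 16/29 -3864/4901 8/29 -1 0 N
final -1 -1 W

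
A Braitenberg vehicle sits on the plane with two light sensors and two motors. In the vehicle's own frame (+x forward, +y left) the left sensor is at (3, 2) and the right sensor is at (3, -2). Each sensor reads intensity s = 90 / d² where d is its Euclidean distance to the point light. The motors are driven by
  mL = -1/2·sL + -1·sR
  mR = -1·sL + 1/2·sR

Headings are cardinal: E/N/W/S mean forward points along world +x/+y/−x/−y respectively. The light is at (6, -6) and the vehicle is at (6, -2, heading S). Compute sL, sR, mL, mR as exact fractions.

18 18 -27 -9

left sensor world pos  = (8, -5); dL² = 5
right sensor world pos = (4, -5); dR² = 5
sL = 90/5 = 18
sR = 90/5 = 18
mL = -1/2·sL + -1·sR = -27
mR = -1·sL + 1/2·sR = -9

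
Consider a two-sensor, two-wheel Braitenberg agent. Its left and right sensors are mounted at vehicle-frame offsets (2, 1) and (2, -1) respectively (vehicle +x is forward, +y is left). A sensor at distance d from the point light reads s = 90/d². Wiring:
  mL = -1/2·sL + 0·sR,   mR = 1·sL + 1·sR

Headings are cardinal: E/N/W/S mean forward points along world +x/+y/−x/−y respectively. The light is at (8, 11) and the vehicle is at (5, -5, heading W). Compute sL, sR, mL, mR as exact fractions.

45/157 9/25 -45/314 2538/3925

left sensor world pos  = (3, -6); dL² = 314
right sensor world pos = (3, -4); dR² = 250
sL = 90/314 = 45/157
sR = 90/250 = 9/25
mL = -1/2·sL + 0·sR = -45/314
mR = 1·sL + 1·sR = 2538/3925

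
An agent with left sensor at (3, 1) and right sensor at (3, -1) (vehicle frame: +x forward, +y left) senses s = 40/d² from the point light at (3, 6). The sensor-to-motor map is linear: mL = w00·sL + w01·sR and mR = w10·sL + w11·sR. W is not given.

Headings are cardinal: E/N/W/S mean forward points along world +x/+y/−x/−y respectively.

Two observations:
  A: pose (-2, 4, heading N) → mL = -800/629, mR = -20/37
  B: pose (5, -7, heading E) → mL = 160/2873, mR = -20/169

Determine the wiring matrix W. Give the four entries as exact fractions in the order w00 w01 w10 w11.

1 -1 -1/2 0

obs A: pose=(-2,4,N) → sL=40/37, sR=40/17, mL=-800/629, mR=-20/37
obs B: pose=(5,-7,E) → sL=40/169, sR=40/221, mL=160/2873, mR=-20/169
sensor matrix S = [[40/37, 40/17], [40/169, 40/221]]; det S = -38400/106301
solve [mL_A; mL_B] = S·[w00; w01] and [mR_A; mR_B] = S·[w10; w11]:
  w00 = 1, w01 = -1, w10 = -1/2, w11 = 0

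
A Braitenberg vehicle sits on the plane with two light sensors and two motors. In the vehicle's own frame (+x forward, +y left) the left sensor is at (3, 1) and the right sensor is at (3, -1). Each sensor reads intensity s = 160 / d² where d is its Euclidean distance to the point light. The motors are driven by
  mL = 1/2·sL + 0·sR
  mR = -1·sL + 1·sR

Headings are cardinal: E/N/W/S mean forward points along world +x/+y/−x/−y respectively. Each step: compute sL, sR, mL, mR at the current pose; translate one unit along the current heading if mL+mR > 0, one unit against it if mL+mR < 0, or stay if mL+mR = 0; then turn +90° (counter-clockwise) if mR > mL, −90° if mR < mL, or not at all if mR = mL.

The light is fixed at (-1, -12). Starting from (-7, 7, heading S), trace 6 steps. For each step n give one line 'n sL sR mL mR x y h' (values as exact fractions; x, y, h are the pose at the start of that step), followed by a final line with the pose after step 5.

n=0: pose=(-7,7,S); sL=160/281, sR=32/61; mL=80/281, mR=-768/17141; mL+mR=4112/17141 → advance +1; mR−mL=-5648/17141 → turn -1·90°
n=1: pose=(-7,6,W); sL=16/37, sR=80/221; mL=8/37, mR=-576/8177; mL+mR=1192/8177 → advance +1; mR−mL=-2344/8177 → turn -1·90°
n=2: pose=(-8,6,N); sL=32/101, sR=160/477; mL=16/101, mR=896/48177; mL+mR=8528/48177 → advance +1; mR−mL=-6736/48177 → turn -1·90°
n=3: pose=(-8,7,E); sL=5/13, sR=8/17; mL=5/26, mR=19/221; mL+mR=123/442 → advance +1; mR−mL=-47/442 → turn -1·90°
n=4: pose=(-7,7,S); sL=160/281, sR=32/61; mL=80/281, mR=-768/17141; mL+mR=4112/17141 → advance +1; mR−mL=-5648/17141 → turn -1·90°
n=5: pose=(-7,6,W); sL=16/37, sR=80/221; mL=8/37, mR=-576/8177; mL+mR=1192/8177 → advance +1; mR−mL=-2344/8177 → turn -1·90°

0 160/281 32/61 80/281 -768/17141 -7 7 S
1 16/37 80/221 8/37 -576/8177 -7 6 W
2 32/101 160/477 16/101 896/48177 -8 6 N
3 5/13 8/17 5/26 19/221 -8 7 E
4 160/281 32/61 80/281 -768/17141 -7 7 S
5 16/37 80/221 8/37 -576/8177 -7 6 W
final -8 6 N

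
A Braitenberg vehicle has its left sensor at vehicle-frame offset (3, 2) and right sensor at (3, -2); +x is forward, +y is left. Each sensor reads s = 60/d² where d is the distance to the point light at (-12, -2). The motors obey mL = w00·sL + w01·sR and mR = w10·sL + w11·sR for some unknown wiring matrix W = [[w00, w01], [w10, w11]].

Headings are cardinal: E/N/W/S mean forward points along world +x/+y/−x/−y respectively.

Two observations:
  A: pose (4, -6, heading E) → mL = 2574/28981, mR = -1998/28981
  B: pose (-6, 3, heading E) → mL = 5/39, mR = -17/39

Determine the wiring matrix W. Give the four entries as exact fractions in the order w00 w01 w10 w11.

1 -1/2 1/2 -1

obs A: pose=(4,-6,E) → sL=12/73, sR=60/397, mL=2574/28981, mR=-1998/28981
obs B: pose=(-6,3,E) → sL=6/13, sR=2/3, mL=5/39, mR=-17/39
sensor matrix S = [[12/73, 60/397], [6/13, 2/3]]; det S = 15008/376753
solve [mL_A; mL_B] = S·[w00; w01] and [mR_A; mR_B] = S·[w10; w11]:
  w00 = 1, w01 = -1/2, w10 = 1/2, w11 = -1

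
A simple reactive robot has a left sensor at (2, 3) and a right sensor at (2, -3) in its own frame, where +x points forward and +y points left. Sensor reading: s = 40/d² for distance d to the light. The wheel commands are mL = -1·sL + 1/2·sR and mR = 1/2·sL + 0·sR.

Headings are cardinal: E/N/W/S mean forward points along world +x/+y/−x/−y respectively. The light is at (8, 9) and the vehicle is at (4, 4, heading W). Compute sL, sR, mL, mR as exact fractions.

left sensor world pos  = (2, 1); dL² = 100
right sensor world pos = (2, 7); dR² = 40
sL = 40/100 = 2/5
sR = 40/40 = 1
mL = -1·sL + 1/2·sR = 1/10
mR = 1/2·sL + 0·sR = 1/5

2/5 1 1/10 1/5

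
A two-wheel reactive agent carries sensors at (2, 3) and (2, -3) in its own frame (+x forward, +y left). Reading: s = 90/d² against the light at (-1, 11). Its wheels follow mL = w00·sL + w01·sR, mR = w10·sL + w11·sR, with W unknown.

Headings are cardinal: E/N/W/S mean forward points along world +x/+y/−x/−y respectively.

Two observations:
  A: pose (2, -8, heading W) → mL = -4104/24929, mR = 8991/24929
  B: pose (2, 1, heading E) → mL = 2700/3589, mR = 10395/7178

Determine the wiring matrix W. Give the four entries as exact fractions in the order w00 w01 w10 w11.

obs A: pose=(2,-8,W) → sL=18/97, sR=90/257, mL=-4104/24929, mR=8991/24929
obs B: pose=(2,1,E) → sL=45/37, sR=45/97, mL=2700/3589, mR=10395/7178
sensor matrix S = [[18/97, 90/257], [45/37, 45/97]]; det S = -30404160/89470181
solve [mL_A; mL_B] = S·[w00; w01] and [mR_A; mR_B] = S·[w10; w11]:
  w00 = 1, w01 = -1, w10 = 1, w11 = 1/2

1 -1 1 1/2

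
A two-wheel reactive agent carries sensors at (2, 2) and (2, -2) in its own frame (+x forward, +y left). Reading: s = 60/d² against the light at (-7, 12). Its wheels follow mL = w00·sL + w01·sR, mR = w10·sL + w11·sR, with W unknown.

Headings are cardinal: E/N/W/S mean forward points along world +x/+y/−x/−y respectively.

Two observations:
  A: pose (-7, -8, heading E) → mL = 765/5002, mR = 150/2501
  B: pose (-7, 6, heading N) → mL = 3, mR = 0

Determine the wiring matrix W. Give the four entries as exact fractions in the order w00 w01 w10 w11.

obs A: pose=(-7,-8,E) → sL=15/82, sR=15/122, mL=765/5002, mR=150/2501
obs B: pose=(-7,6,N) → sL=3, sR=3, mL=3, mR=0
sensor matrix S = [[15/82, 15/122], [3, 3]]; det S = 450/2501
solve [mL_A; mL_B] = S·[w00; w01] and [mR_A; mR_B] = S·[w10; w11]:
  w00 = 1/2, w01 = 1/2, w10 = 1, w11 = -1

1/2 1/2 1 -1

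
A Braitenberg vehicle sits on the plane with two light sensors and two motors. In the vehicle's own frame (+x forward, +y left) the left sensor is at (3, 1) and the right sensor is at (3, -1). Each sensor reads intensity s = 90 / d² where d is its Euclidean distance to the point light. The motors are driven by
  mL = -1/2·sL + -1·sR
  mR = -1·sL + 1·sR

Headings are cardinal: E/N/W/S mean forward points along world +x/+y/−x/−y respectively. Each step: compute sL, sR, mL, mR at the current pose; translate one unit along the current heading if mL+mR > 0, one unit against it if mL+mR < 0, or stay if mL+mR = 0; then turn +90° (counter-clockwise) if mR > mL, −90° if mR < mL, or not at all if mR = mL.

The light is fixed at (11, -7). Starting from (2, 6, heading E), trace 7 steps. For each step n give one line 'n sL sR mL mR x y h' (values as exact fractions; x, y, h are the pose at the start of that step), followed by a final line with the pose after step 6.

0 45/116 1/2 -161/232 13/116 2 6 E
1 90/377 90/337 -49095/127049 3600/127049 1 6 N
2 9/29 45/169 -4131/9802 -216/4901 1 5 W
3 18/29 90/181 -4239/5249 -648/5249 2 5 S
4 45/116 1/2 -161/232 13/116 2 6 E
5 90/377 90/337 -49095/127049 3600/127049 1 6 N
6 9/29 45/169 -4131/9802 -216/4901 1 5 W
final 2 5 S

n=0: pose=(2,6,E); sL=45/116, sR=1/2; mL=-161/232, mR=13/116; mL+mR=-135/232 → advance -1; mR−mL=187/232 → turn +1·90°
n=1: pose=(1,6,N); sL=90/377, sR=90/337; mL=-49095/127049, mR=3600/127049; mL+mR=-135/377 → advance -1; mR−mL=52695/127049 → turn +1·90°
n=2: pose=(1,5,W); sL=9/29, sR=45/169; mL=-4131/9802, mR=-216/4901; mL+mR=-27/58 → advance -1; mR−mL=3699/9802 → turn +1·90°
n=3: pose=(2,5,S); sL=18/29, sR=90/181; mL=-4239/5249, mR=-648/5249; mL+mR=-27/29 → advance -1; mR−mL=3591/5249 → turn +1·90°
n=4: pose=(2,6,E); sL=45/116, sR=1/2; mL=-161/232, mR=13/116; mL+mR=-135/232 → advance -1; mR−mL=187/232 → turn +1·90°
n=5: pose=(1,6,N); sL=90/377, sR=90/337; mL=-49095/127049, mR=3600/127049; mL+mR=-135/377 → advance -1; mR−mL=52695/127049 → turn +1·90°
n=6: pose=(1,5,W); sL=9/29, sR=45/169; mL=-4131/9802, mR=-216/4901; mL+mR=-27/58 → advance -1; mR−mL=3699/9802 → turn +1·90°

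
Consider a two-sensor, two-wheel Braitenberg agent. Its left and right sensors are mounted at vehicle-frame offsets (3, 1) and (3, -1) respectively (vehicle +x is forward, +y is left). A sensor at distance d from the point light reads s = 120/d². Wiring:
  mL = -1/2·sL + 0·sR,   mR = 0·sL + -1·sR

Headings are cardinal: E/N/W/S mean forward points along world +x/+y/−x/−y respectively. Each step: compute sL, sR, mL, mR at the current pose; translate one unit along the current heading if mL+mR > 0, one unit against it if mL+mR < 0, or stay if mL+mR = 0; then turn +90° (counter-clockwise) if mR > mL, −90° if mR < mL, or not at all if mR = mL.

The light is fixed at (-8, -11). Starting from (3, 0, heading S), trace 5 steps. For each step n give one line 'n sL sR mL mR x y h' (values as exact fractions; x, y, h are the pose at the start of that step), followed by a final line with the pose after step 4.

0 15/26 30/41 -15/52 -30/41 3 0 S
1 24/37 120/233 -12/37 -120/233 3 1 W
2 60/173 60/197 -30/173 -60/197 4 1 N
3 40/123 24/65 -20/123 -24/65 4 0 E
4 15/26 30/41 -15/52 -30/41 3 0 S
final 3 1 W

n=0: pose=(3,0,S); sL=15/26, sR=30/41; mL=-15/52, mR=-30/41; mL+mR=-2175/2132 → advance -1; mR−mL=-945/2132 → turn -1·90°
n=1: pose=(3,1,W); sL=24/37, sR=120/233; mL=-12/37, mR=-120/233; mL+mR=-7236/8621 → advance -1; mR−mL=-1644/8621 → turn -1·90°
n=2: pose=(4,1,N); sL=60/173, sR=60/197; mL=-30/173, mR=-60/197; mL+mR=-16290/34081 → advance -1; mR−mL=-4470/34081 → turn -1·90°
n=3: pose=(4,0,E); sL=40/123, sR=24/65; mL=-20/123, mR=-24/65; mL+mR=-4252/7995 → advance -1; mR−mL=-1652/7995 → turn -1·90°
n=4: pose=(3,0,S); sL=15/26, sR=30/41; mL=-15/52, mR=-30/41; mL+mR=-2175/2132 → advance -1; mR−mL=-945/2132 → turn -1·90°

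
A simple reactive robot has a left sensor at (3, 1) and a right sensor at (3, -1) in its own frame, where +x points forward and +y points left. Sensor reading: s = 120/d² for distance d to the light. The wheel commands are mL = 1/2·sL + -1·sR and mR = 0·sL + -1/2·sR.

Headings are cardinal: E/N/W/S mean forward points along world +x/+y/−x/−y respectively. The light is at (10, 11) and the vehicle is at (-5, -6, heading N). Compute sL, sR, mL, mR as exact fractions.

left sensor world pos  = (-6, -3); dL² = 452
right sensor world pos = (-4, -3); dR² = 392
sL = 120/452 = 30/113
sR = 120/392 = 15/49
mL = 1/2·sL + -1·sR = -960/5537
mR = 0·sL + -1/2·sR = -15/98

30/113 15/49 -960/5537 -15/98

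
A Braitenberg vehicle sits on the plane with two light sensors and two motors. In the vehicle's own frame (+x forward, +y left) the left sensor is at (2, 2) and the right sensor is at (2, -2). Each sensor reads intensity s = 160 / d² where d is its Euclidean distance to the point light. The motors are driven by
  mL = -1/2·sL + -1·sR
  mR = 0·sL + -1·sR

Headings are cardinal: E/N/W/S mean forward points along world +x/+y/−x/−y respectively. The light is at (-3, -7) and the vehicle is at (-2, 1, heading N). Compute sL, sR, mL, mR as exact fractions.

160/101 160/109 -24880/11009 -160/109

left sensor world pos  = (-4, 3); dL² = 101
right sensor world pos = (0, 3); dR² = 109
sL = 160/101 = 160/101
sR = 160/109 = 160/109
mL = -1/2·sL + -1·sR = -24880/11009
mR = 0·sL + -1·sR = -160/109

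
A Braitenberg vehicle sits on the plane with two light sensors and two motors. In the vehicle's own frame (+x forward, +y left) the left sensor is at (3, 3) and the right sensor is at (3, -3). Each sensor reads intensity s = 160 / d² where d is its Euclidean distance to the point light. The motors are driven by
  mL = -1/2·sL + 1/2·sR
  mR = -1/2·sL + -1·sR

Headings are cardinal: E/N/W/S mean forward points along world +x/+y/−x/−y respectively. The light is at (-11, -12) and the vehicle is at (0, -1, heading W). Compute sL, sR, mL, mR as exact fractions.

5/4 8/13 -33/104 -129/104

left sensor world pos  = (-3, -4); dL² = 128
right sensor world pos = (-3, 2); dR² = 260
sL = 160/128 = 5/4
sR = 160/260 = 8/13
mL = -1/2·sL + 1/2·sR = -33/104
mR = -1/2·sL + -1·sR = -129/104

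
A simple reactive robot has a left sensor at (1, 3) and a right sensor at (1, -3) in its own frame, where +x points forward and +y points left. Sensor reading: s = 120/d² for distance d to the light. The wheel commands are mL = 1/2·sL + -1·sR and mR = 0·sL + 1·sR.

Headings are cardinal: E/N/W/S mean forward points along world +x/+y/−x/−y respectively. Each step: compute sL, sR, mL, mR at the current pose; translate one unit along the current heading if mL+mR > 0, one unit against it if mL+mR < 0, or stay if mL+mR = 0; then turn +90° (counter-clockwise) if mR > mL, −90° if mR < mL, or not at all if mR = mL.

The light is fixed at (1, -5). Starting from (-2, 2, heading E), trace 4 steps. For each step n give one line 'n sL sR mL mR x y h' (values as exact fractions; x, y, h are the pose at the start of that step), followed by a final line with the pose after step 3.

0 15/13 6 -141/26 6 -2 2 E
1 120/89 24/13 -1356/1157 24/13 -1 2 N
2 60/17 12/13 186/221 12/13 -1 3 W
3 120/49 24/17 -156/833 24/17 -2 3 S
final -2 2 E

n=0: pose=(-2,2,E); sL=15/13, sR=6; mL=-141/26, mR=6; mL+mR=15/26 → advance +1; mR−mL=297/26 → turn +1·90°
n=1: pose=(-1,2,N); sL=120/89, sR=24/13; mL=-1356/1157, mR=24/13; mL+mR=60/89 → advance +1; mR−mL=3492/1157 → turn +1·90°
n=2: pose=(-1,3,W); sL=60/17, sR=12/13; mL=186/221, mR=12/13; mL+mR=30/17 → advance +1; mR−mL=18/221 → turn +1·90°
n=3: pose=(-2,3,S); sL=120/49, sR=24/17; mL=-156/833, mR=24/17; mL+mR=60/49 → advance +1; mR−mL=1332/833 → turn +1·90°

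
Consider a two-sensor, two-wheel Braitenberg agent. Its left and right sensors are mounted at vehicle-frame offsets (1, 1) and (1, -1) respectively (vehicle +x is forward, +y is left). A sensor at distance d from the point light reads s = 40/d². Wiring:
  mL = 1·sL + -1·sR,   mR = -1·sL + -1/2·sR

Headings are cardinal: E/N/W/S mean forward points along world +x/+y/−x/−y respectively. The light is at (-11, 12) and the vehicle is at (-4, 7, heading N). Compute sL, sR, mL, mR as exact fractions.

left sensor world pos  = (-5, 8); dL² = 52
right sensor world pos = (-3, 8); dR² = 80
sL = 40/52 = 10/13
sR = 40/80 = 1/2
mL = 1·sL + -1·sR = 7/26
mR = -1·sL + -1/2·sR = -53/52

10/13 1/2 7/26 -53/52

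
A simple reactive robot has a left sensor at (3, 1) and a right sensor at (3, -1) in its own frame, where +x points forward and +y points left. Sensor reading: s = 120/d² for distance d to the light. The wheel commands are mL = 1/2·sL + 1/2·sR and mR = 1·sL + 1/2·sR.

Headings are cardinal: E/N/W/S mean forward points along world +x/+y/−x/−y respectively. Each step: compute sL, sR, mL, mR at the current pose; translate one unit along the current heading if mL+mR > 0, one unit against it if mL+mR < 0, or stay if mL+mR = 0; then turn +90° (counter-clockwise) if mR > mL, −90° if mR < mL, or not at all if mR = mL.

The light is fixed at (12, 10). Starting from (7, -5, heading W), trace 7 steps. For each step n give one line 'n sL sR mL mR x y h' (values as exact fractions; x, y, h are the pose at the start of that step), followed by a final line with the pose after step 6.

0 3/8 6/13 87/208 63/104 7 -5 W
1 120/349 120/373 43320/130177 65700/130177 6 -5 S
2 20/39 60/149 2660/5811 4150/5811 6 -6 E
3 24/41 24/37 936/1517 1380/1517 7 -6 N
4 3/8 6/13 87/208 63/104 7 -5 W
5 120/349 120/373 43320/130177 65700/130177 6 -5 S
6 20/39 60/149 2660/5811 4150/5811 6 -6 E
final 7 -6 N

n=0: pose=(7,-5,W); sL=3/8, sR=6/13; mL=87/208, mR=63/104; mL+mR=213/208 → advance +1; mR−mL=3/16 → turn +1·90°
n=1: pose=(6,-5,S); sL=120/349, sR=120/373; mL=43320/130177, mR=65700/130177; mL+mR=109020/130177 → advance +1; mR−mL=60/349 → turn +1·90°
n=2: pose=(6,-6,E); sL=20/39, sR=60/149; mL=2660/5811, mR=4150/5811; mL+mR=2270/1937 → advance +1; mR−mL=10/39 → turn +1·90°
n=3: pose=(7,-6,N); sL=24/41, sR=24/37; mL=936/1517, mR=1380/1517; mL+mR=2316/1517 → advance +1; mR−mL=12/41 → turn +1·90°
n=4: pose=(7,-5,W); sL=3/8, sR=6/13; mL=87/208, mR=63/104; mL+mR=213/208 → advance +1; mR−mL=3/16 → turn +1·90°
n=5: pose=(6,-5,S); sL=120/349, sR=120/373; mL=43320/130177, mR=65700/130177; mL+mR=109020/130177 → advance +1; mR−mL=60/349 → turn +1·90°
n=6: pose=(6,-6,E); sL=20/39, sR=60/149; mL=2660/5811, mR=4150/5811; mL+mR=2270/1937 → advance +1; mR−mL=10/39 → turn +1·90°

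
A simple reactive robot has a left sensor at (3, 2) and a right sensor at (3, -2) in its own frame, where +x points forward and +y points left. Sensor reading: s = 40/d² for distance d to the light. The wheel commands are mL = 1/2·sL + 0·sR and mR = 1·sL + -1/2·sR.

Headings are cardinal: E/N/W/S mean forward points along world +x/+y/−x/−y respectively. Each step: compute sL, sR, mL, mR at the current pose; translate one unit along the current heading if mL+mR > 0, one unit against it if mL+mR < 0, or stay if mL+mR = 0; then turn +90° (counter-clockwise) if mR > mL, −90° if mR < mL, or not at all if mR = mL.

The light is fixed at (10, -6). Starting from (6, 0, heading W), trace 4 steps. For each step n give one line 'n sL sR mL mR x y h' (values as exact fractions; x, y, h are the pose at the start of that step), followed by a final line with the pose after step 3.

n=0: pose=(6,0,W); sL=8/13, sR=40/113; mL=4/13, mR=644/1469; mL+mR=1096/1469 → advance +1; mR−mL=192/1469 → turn +1·90°
n=1: pose=(5,0,S); sL=20/9, sR=20/29; mL=10/9, mR=490/261; mL+mR=260/87 → advance +1; mR−mL=200/261 → turn +1·90°
n=2: pose=(5,-1,E); sL=40/53, sR=40/13; mL=20/53, mR=-540/689; mL+mR=-280/689 → advance -1; mR−mL=-800/689 → turn -1·90°
n=3: pose=(4,-1,S); sL=2, sR=10/17; mL=1, mR=29/17; mL+mR=46/17 → advance +1; mR−mL=12/17 → turn +1·90°

0 8/13 40/113 4/13 644/1469 6 0 W
1 20/9 20/29 10/9 490/261 5 0 S
2 40/53 40/13 20/53 -540/689 5 -1 E
3 2 10/17 1 29/17 4 -1 S
final 4 -2 E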